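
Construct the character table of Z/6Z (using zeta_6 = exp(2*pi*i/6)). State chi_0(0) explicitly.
Character table of Z/6Z (irreps indexed chi_0,...,chi_5 with chi_k(m) = zeta_6^(k*m), zeta_6 = exp(2*pi*i/6)):
  irrep \ class  {0} (size 1)  {1} (size 1)    {2} (size 1)    {3} (size 1)  {4} (size 1)    {5} (size 1)  
  chi_0          1             1               1               1             1               1             
  chi_1          1             exp(I*pi/3)     exp(2*I*pi/3)   -1            exp(-2*I*pi/3)  exp(-I*pi/3)  
  chi_2          1             exp(2*I*pi/3)   exp(-2*I*pi/3)  1             exp(2*I*pi/3)   exp(-2*I*pi/3)
  chi_3          1             -1              1               -1            1               -1            
  chi_4          1             exp(-2*I*pi/3)  exp(2*I*pi/3)   1             exp(-2*I*pi/3)  exp(2*I*pi/3) 
  chi_5          1             exp(-I*pi/3)    exp(-2*I*pi/3)  -1            exp(2*I*pi/3)   exp(I*pi/3)   

Spot check: chi_0(0) = zeta_6^(0*0) = zeta_6^0 = 1.

Why: Z/6Z is abelian, so all 6 irreducible complex representations are 1-dimensional. They are given by chi_k(m) = zeta_6^(k*m) for k = 0,...,5. Row orthogonality: sum_m chi_k(m) conj(chi_l(m)) = 6 * [k = l].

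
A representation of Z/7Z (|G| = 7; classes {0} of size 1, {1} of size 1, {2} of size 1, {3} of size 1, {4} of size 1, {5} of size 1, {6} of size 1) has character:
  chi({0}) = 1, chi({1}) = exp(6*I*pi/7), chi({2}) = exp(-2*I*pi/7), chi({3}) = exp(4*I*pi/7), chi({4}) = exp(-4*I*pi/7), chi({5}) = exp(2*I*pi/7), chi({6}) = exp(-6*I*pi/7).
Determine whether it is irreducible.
Irreducible: <chi, chi> = 1.

Details: <chi, chi> = (1/|G|) sum_C |C| * |chi(C)|^2 = (1/7)[1*|1|^2 + 1*|exp(6*I*pi/7)|^2 + 1*|exp(-2*I*pi/7)|^2 + 1*|exp(4*I*pi/7)|^2 + 1*|exp(-4*I*pi/7)|^2 + 1*|exp(2*I*pi/7)|^2 + 1*|exp(-6*I*pi/7)|^2]
  = (1/7)[(1) + (1) + (1) + (1) + (1) + (1) + (1)] = 7/7 = 1.
(Exp terms are combined using exp(i*s)*conj(exp(i*t)) = exp(i*(s-t)), and sums of them are collapsed using the identity that for every m > 1 the m distinct m-th roots of unity sum to 0, e.g. 1 + exp(2*I*pi/3) + exp(-2*I*pi/3) = 0.)
A character is irreducible iff <chi, chi> = 1, so this representation is irreducible.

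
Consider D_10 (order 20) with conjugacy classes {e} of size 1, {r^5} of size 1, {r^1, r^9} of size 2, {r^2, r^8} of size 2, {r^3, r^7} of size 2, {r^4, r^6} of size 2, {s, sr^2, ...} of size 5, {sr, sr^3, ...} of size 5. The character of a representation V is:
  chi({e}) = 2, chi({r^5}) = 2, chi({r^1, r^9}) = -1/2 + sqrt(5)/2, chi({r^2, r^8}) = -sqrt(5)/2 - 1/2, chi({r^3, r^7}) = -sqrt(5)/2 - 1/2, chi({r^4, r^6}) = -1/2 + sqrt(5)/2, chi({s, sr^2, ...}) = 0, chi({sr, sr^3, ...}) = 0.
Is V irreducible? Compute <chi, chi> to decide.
Irreducible: <chi, chi> = 1.

Reasoning: <chi, chi> = (1/|G|) sum_C |C| * |chi(C)|^2 = (1/20)[1*|2|^2 + 1*|2|^2 + 2*|-1/2 + sqrt(5)/2|^2 + 2*|-sqrt(5)/2 - 1/2|^2 + 2*|-sqrt(5)/2 - 1/2|^2 + 2*|-1/2 + sqrt(5)/2|^2 + 5*|0|^2 + 5*|0|^2]
  = (1/20)[(4) + (4) + (3 - sqrt(5)) + (sqrt(5) + 3) + (sqrt(5) + 3) + (3 - sqrt(5)) + (0) + (0)] = 20/20 = 1.
A character is irreducible iff <chi, chi> = 1, so this representation is irreducible.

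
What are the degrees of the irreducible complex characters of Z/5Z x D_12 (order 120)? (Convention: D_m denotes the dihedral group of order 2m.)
Dimensions: 1, 1, 1, 1, 1, 1, 1, 1, 1, 1, 1, 1, 1, 1, 1, 1, 1, 1, 1, 1, 2, 2, 2, 2, 2, 2, 2, 2, 2, 2, 2, 2, 2, 2, 2, 2, 2, 2, 2, 2, 2, 2, 2, 2, 2

Proof sketch: There are 45 irreducibles (= number of conjugacy classes). Their dimensions d_i satisfy sum d_i^2 = |G| = 120: 1 + 1 + 1 + 1 + 1 + 1 + 1 + 1 + 1 + 1 + 1 + 1 + 1 + 1 + 1 + 1 + 1 + 1 + 1 + 1 + 4 + 4 + 4 + 4 + 4 + 4 + 4 + 4 + 4 + 4 + 4 + 4 + 4 + 4 + 4 + 4 + 4 + 4 + 4 + 4 + 4 + 4 + 4 + 4 + 4 = 120. (For the product with Z/5Z: each of the 5 1-dim characters of Z/5Z tensors with each irrep of D_12, giving 5 copies of each D_12-dimension.)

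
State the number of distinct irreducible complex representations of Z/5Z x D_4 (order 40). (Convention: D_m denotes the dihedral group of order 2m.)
25

Derivation: The number of irreducible complex representations of a finite group equals its number of conjugacy classes. For a direct product, #classes(G x H) = #classes(G) * #classes(H). Z/5Z has 5 classes (abelian), D_4 has 5 classes, so 5 * 5 = 25, so Z/5Z x D_4 (order 40) has exactly 25 irreducible complex representations.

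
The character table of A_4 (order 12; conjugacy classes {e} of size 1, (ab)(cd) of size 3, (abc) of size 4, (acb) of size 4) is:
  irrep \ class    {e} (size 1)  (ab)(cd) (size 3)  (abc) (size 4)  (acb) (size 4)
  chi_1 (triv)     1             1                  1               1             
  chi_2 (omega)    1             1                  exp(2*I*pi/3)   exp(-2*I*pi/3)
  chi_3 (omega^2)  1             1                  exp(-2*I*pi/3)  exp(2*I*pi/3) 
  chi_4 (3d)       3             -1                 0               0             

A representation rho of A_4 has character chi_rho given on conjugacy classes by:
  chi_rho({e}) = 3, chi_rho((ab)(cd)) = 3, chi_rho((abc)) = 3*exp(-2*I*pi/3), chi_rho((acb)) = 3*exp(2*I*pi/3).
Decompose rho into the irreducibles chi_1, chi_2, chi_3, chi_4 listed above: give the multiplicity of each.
Multiplicities: chi_1: 0, chi_2: 0, chi_3: 3, chi_4: 0.

Argument: Use <chi_rho, chi> = (1/|G|) sum_C |C| * chi_rho(C) * conj(chi(C)) with |G| = 12 for each irreducible chi in the table:
  <chi_rho, chi_1> = (1/12)[1*(3)*conj(1) + 3*(3)*conj(1) + 4*(3*exp(-2*I*pi/3))*conj(1) + 4*(3*exp(2*I*pi/3))*conj(1)]
      = (1/12)[(3) + (9) + (12*exp(-2*I*pi/3)) + (12*exp(2*I*pi/3))] = 0/12 = 0
  <chi_rho, chi_2> = (1/12)[1*(3)*conj(1) + 3*(3)*conj(1) + 4*(3*exp(-2*I*pi/3))*conj(exp(2*I*pi/3)) + 4*(3*exp(2*I*pi/3))*conj(exp(-2*I*pi/3))]
      = (1/12)[(3) + (9) + (12*exp(2*I*pi/3)) + (12*exp(-2*I*pi/3))] = 0/12 = 0
  <chi_rho, chi_3> = (1/12)[1*(3)*conj(1) + 3*(3)*conj(1) + 4*(3*exp(-2*I*pi/3))*conj(exp(-2*I*pi/3)) + 4*(3*exp(2*I*pi/3))*conj(exp(2*I*pi/3))]
      = (1/12)[(3) + (9) + (12) + (12)] = 36/12 = 3
  <chi_rho, chi_4> = (1/12)[1*(3)*conj(3) + 3*(3)*conj(-1) + 4*(3*exp(-2*I*pi/3))*conj(0) + 4*(3*exp(2*I*pi/3))*conj(0)]
      = (1/12)[(9) + (-9) + (0) + (0)] = 0/12 = 0
(Exp terms are combined using exp(i*s)*conj(exp(i*t)) = exp(i*(s-t)), and sums of them are collapsed using the identity that for every m > 1 the m distinct m-th roots of unity sum to 0, e.g. 1 + exp(2*I*pi/3) + exp(-2*I*pi/3) = 0.)
Dimension check: dim(rho) = sum (mult * dim) = 0*1 + 0*1 + 3*1 + 0*3 = 3 = chi_rho(e) = 3.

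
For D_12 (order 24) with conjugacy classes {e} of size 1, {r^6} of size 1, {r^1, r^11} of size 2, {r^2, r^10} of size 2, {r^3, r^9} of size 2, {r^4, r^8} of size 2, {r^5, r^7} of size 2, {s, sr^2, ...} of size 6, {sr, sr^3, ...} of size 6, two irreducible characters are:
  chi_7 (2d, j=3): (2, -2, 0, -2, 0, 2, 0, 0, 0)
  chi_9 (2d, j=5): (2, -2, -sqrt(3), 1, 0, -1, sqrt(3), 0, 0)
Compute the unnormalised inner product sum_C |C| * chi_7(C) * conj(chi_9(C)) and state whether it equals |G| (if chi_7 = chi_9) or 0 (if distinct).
Sum = 0; so <chi_7, chi_9> = 0 (distinct irreducibles are orthogonal).

Justification: Compute term by term over conjugacy classes (|C| * chi_7(C) * conj(chi_9(C))):
  1*(2)*conj(2) + 1*(-2)*conj(-2) + 2*(0)*conj(-sqrt(3)) + 2*(-2)*conj(1) + 2*(0)*conj(0) + 2*(2)*conj(-1) + 2*(0)*conj(sqrt(3)) + 6*(0)*conj(0) + 6*(0)*conj(0)
  = (4) + (4) + (0) + (-4) + (0) + (-4) + (0) + (0) + (0)
  = 0.
Dividing by |G| = 24 gives 0/24 = 0, matching the row-orthogonality relation <chi_7, chi_9> = [chi_7 = chi_9].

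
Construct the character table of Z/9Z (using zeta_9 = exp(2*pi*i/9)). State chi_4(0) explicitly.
Character table of Z/9Z (irreps indexed chi_0,...,chi_8 with chi_k(m) = zeta_9^(k*m), zeta_9 = exp(2*pi*i/9)):
  irrep \ class  {0} (size 1)  {1} (size 1)    {2} (size 1)    {3} (size 1)    {4} (size 1)    {5} (size 1)    {6} (size 1)    {7} (size 1)    {8} (size 1)  
  chi_0          1             1               1               1               1               1               1               1               1             
  chi_1          1             exp(2*I*pi/9)   exp(4*I*pi/9)   exp(2*I*pi/3)   exp(8*I*pi/9)   exp(-8*I*pi/9)  exp(-2*I*pi/3)  exp(-4*I*pi/9)  exp(-2*I*pi/9)
  chi_2          1             exp(4*I*pi/9)   exp(8*I*pi/9)   exp(-2*I*pi/3)  exp(-2*I*pi/9)  exp(2*I*pi/9)   exp(2*I*pi/3)   exp(-8*I*pi/9)  exp(-4*I*pi/9)
  chi_3          1             exp(2*I*pi/3)   exp(-2*I*pi/3)  1               exp(2*I*pi/3)   exp(-2*I*pi/3)  1               exp(2*I*pi/3)   exp(-2*I*pi/3)
  chi_4          1             exp(8*I*pi/9)   exp(-2*I*pi/9)  exp(2*I*pi/3)   exp(-4*I*pi/9)  exp(4*I*pi/9)   exp(-2*I*pi/3)  exp(2*I*pi/9)   exp(-8*I*pi/9)
  chi_5          1             exp(-8*I*pi/9)  exp(2*I*pi/9)   exp(-2*I*pi/3)  exp(4*I*pi/9)   exp(-4*I*pi/9)  exp(2*I*pi/3)   exp(-2*I*pi/9)  exp(8*I*pi/9) 
  chi_6          1             exp(-2*I*pi/3)  exp(2*I*pi/3)   1               exp(-2*I*pi/3)  exp(2*I*pi/3)   1               exp(-2*I*pi/3)  exp(2*I*pi/3) 
  chi_7          1             exp(-4*I*pi/9)  exp(-8*I*pi/9)  exp(2*I*pi/3)   exp(2*I*pi/9)   exp(-2*I*pi/9)  exp(-2*I*pi/3)  exp(8*I*pi/9)   exp(4*I*pi/9) 
  chi_8          1             exp(-2*I*pi/9)  exp(-4*I*pi/9)  exp(-2*I*pi/3)  exp(-8*I*pi/9)  exp(8*I*pi/9)   exp(2*I*pi/3)   exp(4*I*pi/9)   exp(2*I*pi/9) 

Spot check: chi_4(0) = zeta_9^(4*0) = zeta_9^0 = 1.

Why: Z/9Z is abelian, so all 9 irreducible complex representations are 1-dimensional. They are given by chi_k(m) = zeta_9^(k*m) for k = 0,...,8. Row orthogonality: sum_m chi_k(m) conj(chi_l(m)) = 9 * [k = l].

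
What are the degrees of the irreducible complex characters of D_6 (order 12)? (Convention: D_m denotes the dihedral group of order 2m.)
Dimensions: 1, 1, 1, 1, 2, 2

Proof sketch: There are 6 irreducibles (= number of conjugacy classes). Their dimensions d_i satisfy sum d_i^2 = |G| = 12: 1 + 1 + 1 + 1 + 4 + 4 = 12.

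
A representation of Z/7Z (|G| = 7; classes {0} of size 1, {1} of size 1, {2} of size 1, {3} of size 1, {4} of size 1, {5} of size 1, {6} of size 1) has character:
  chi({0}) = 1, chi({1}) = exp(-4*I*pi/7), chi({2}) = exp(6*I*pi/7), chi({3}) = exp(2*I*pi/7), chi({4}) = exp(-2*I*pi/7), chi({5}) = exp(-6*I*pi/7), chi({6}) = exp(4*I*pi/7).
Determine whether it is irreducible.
Irreducible: <chi, chi> = 1.

Argument: <chi, chi> = (1/|G|) sum_C |C| * |chi(C)|^2 = (1/7)[1*|1|^2 + 1*|exp(-4*I*pi/7)|^2 + 1*|exp(6*I*pi/7)|^2 + 1*|exp(2*I*pi/7)|^2 + 1*|exp(-2*I*pi/7)|^2 + 1*|exp(-6*I*pi/7)|^2 + 1*|exp(4*I*pi/7)|^2]
  = (1/7)[(1) + (1) + (1) + (1) + (1) + (1) + (1)] = 7/7 = 1.
(Exp terms are combined using exp(i*s)*conj(exp(i*t)) = exp(i*(s-t)), and sums of them are collapsed using the identity that for every m > 1 the m distinct m-th roots of unity sum to 0, e.g. 1 + exp(2*I*pi/3) + exp(-2*I*pi/3) = 0.)
A character is irreducible iff <chi, chi> = 1, so this representation is irreducible.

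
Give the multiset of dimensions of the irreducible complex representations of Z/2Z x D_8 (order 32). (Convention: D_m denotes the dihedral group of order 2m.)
Dimensions: 1, 1, 1, 1, 1, 1, 1, 1, 2, 2, 2, 2, 2, 2

Reasoning: There are 14 irreducibles (= number of conjugacy classes). Their dimensions d_i satisfy sum d_i^2 = |G| = 32: 1 + 1 + 1 + 1 + 1 + 1 + 1 + 1 + 4 + 4 + 4 + 4 + 4 + 4 = 32. (For the product with Z/2Z: each of the 2 1-dim characters of Z/2Z tensors with each irrep of D_8, giving 2 copies of each D_8-dimension.)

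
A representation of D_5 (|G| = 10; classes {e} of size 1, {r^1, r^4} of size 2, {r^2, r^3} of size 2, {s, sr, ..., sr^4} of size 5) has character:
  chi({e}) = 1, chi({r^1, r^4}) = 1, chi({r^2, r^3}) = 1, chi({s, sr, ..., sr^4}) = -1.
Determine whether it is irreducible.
Irreducible: <chi, chi> = 1.

Derivation: <chi, chi> = (1/|G|) sum_C |C| * |chi(C)|^2 = (1/10)[1*|1|^2 + 2*|1|^2 + 2*|1|^2 + 5*|-1|^2]
  = (1/10)[(1) + (2) + (2) + (5)] = 10/10 = 1.
A character is irreducible iff <chi, chi> = 1, so this representation is irreducible.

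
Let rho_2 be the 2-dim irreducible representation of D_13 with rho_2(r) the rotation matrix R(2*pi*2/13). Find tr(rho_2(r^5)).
chi_{rho_2}(r^5) = 2*cos(2*pi*2*5/13) = 2*cos(6*pi/13)

Justification: rho_2(r^5) is rotation by angle 2*pi*2*5/13, whose trace is 2*cos(2*pi*2*5/13) = 2*cos(6*pi/13).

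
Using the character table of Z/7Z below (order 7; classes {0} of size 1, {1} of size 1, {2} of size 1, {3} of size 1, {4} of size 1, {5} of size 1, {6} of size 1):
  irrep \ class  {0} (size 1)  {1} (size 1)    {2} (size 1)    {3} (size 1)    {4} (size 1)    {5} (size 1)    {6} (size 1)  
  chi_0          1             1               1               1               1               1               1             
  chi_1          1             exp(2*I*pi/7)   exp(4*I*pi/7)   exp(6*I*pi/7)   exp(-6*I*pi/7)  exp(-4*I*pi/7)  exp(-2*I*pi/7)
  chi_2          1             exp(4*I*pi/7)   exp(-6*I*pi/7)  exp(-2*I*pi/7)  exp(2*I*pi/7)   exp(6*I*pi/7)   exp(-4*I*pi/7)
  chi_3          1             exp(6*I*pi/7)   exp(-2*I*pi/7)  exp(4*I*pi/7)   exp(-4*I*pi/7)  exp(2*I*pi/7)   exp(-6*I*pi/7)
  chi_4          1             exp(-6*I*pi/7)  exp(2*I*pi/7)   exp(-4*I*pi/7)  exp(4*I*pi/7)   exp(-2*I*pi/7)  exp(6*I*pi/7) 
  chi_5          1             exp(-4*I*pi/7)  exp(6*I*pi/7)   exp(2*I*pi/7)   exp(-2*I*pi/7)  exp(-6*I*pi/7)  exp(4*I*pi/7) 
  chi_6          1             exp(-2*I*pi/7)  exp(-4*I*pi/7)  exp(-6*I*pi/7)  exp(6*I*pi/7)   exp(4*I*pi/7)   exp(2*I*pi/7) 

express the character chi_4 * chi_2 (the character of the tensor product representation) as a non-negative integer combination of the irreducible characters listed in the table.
chi_4 tensor chi_2 = chi_6 (all other irreducibles have multiplicity 0).

Justification: The character of a tensor product is the pointwise product (chi_4 * chi_2)(C) = chi_4(C) * chi_2(C):
  {0}: (1)*(1), {1}: (exp(-6*I*pi/7))*(exp(4*I*pi/7)), {2}: (exp(2*I*pi/7))*(exp(-6*I*pi/7)), {3}: (exp(-4*I*pi/7))*(exp(-2*I*pi/7)), {4}: (exp(4*I*pi/7))*(exp(2*I*pi/7)), {5}: (exp(-2*I*pi/7))*(exp(6*I*pi/7)), {6}: (exp(6*I*pi/7))*(exp(-4*I*pi/7))
so (chi_4 * chi_2) takes values
  {0} -> 1, {1} -> exp(-2*I*pi/7), {2} -> exp(-4*I*pi/7), {3} -> exp(-6*I*pi/7), {4} -> exp(6*I*pi/7), {5} -> exp(4*I*pi/7), {6} -> exp(2*I*pi/7).
Now take the inner product of this character with each irreducible chi from the table, <chi_4*chi_2, chi> = (1/7) sum_C |C| (chi_4*chi_2)(C) conj(chi(C)):
  <chi_4*chi_2, chi_0> = (1/7)[1*(1)*conj(1) + 1*(exp(-2*I*pi/7))*conj(1) + 1*(exp(-4*I*pi/7))*conj(1) + 1*(exp(-6*I*pi/7))*conj(1) + 1*(exp(6*I*pi/7))*conj(1) + 1*(exp(4*I*pi/7))*conj(1) + 1*(exp(2*I*pi/7))*conj(1)]
      = (1/7)[(1) + (exp(-2*I*pi/7)) + (exp(-4*I*pi/7)) + (exp(-6*I*pi/7)) + (exp(6*I*pi/7)) + (exp(4*I*pi/7)) + (exp(2*I*pi/7))] = 0/7 = 0
  <chi_4*chi_2, chi_1> = (1/7)[1*(1)*conj(1) + 1*(exp(-2*I*pi/7))*conj(exp(2*I*pi/7)) + 1*(exp(-4*I*pi/7))*conj(exp(4*I*pi/7)) + 1*(exp(-6*I*pi/7))*conj(exp(6*I*pi/7)) + 1*(exp(6*I*pi/7))*conj(exp(-6*I*pi/7)) + 1*(exp(4*I*pi/7))*conj(exp(-4*I*pi/7)) + 1*(exp(2*I*pi/7))*conj(exp(-2*I*pi/7))]
      = (1/7)[(1) + (exp(-4*I*pi/7)) + (exp(6*I*pi/7)) + (exp(2*I*pi/7)) + (exp(-2*I*pi/7)) + (exp(-6*I*pi/7)) + (exp(4*I*pi/7))] = 0/7 = 0
  <chi_4*chi_2, chi_2> = (1/7)[1*(1)*conj(1) + 1*(exp(-2*I*pi/7))*conj(exp(4*I*pi/7)) + 1*(exp(-4*I*pi/7))*conj(exp(-6*I*pi/7)) + 1*(exp(-6*I*pi/7))*conj(exp(-2*I*pi/7)) + 1*(exp(6*I*pi/7))*conj(exp(2*I*pi/7)) + 1*(exp(4*I*pi/7))*conj(exp(6*I*pi/7)) + 1*(exp(2*I*pi/7))*conj(exp(-4*I*pi/7))]
      = (1/7)[(1) + (exp(-6*I*pi/7)) + (exp(2*I*pi/7)) + (exp(-4*I*pi/7)) + (exp(4*I*pi/7)) + (exp(-2*I*pi/7)) + (exp(6*I*pi/7))] = 0/7 = 0
  <chi_4*chi_2, chi_3> = (1/7)[1*(1)*conj(1) + 1*(exp(-2*I*pi/7))*conj(exp(6*I*pi/7)) + 1*(exp(-4*I*pi/7))*conj(exp(-2*I*pi/7)) + 1*(exp(-6*I*pi/7))*conj(exp(4*I*pi/7)) + 1*(exp(6*I*pi/7))*conj(exp(-4*I*pi/7)) + 1*(exp(4*I*pi/7))*conj(exp(2*I*pi/7)) + 1*(exp(2*I*pi/7))*conj(exp(-6*I*pi/7))]
      = (1/7)[(1) + (exp(6*I*pi/7)) + (exp(-2*I*pi/7)) + (exp(4*I*pi/7)) + (exp(-4*I*pi/7)) + (exp(2*I*pi/7)) + (exp(-6*I*pi/7))] = 0/7 = 0
  <chi_4*chi_2, chi_4> = (1/7)[1*(1)*conj(1) + 1*(exp(-2*I*pi/7))*conj(exp(-6*I*pi/7)) + 1*(exp(-4*I*pi/7))*conj(exp(2*I*pi/7)) + 1*(exp(-6*I*pi/7))*conj(exp(-4*I*pi/7)) + 1*(exp(6*I*pi/7))*conj(exp(4*I*pi/7)) + 1*(exp(4*I*pi/7))*conj(exp(-2*I*pi/7)) + 1*(exp(2*I*pi/7))*conj(exp(6*I*pi/7))]
      = (1/7)[(1) + (exp(4*I*pi/7)) + (exp(-6*I*pi/7)) + (exp(-2*I*pi/7)) + (exp(2*I*pi/7)) + (exp(6*I*pi/7)) + (exp(-4*I*pi/7))] = 0/7 = 0
  <chi_4*chi_2, chi_5> = (1/7)[1*(1)*conj(1) + 1*(exp(-2*I*pi/7))*conj(exp(-4*I*pi/7)) + 1*(exp(-4*I*pi/7))*conj(exp(6*I*pi/7)) + 1*(exp(-6*I*pi/7))*conj(exp(2*I*pi/7)) + 1*(exp(6*I*pi/7))*conj(exp(-2*I*pi/7)) + 1*(exp(4*I*pi/7))*conj(exp(-6*I*pi/7)) + 1*(exp(2*I*pi/7))*conj(exp(4*I*pi/7))]
      = (1/7)[(1) + (exp(2*I*pi/7)) + (exp(4*I*pi/7)) + (exp(6*I*pi/7)) + (exp(-6*I*pi/7)) + (exp(-4*I*pi/7)) + (exp(-2*I*pi/7))] = 0/7 = 0
  <chi_4*chi_2, chi_6> = (1/7)[1*(1)*conj(1) + 1*(exp(-2*I*pi/7))*conj(exp(-2*I*pi/7)) + 1*(exp(-4*I*pi/7))*conj(exp(-4*I*pi/7)) + 1*(exp(-6*I*pi/7))*conj(exp(-6*I*pi/7)) + 1*(exp(6*I*pi/7))*conj(exp(6*I*pi/7)) + 1*(exp(4*I*pi/7))*conj(exp(4*I*pi/7)) + 1*(exp(2*I*pi/7))*conj(exp(2*I*pi/7))]
      = (1/7)[(1) + (1) + (1) + (1) + (1) + (1) + (1)] = 7/7 = 1
(Exp terms are combined using exp(i*s)*conj(exp(i*t)) = exp(i*(s-t)), and sums of them are collapsed using the identity that for every m > 1 the m distinct m-th roots of unity sum to 0, e.g. 1 + exp(2*I*pi/3) + exp(-2*I*pi/3) = 0.)
Hence the multiplicities are chi_6: 1. Dimension check: dim(chi_4)*dim(chi_2) = 1*1 = 1 and sum (mult * dim) = 1*1 = 1.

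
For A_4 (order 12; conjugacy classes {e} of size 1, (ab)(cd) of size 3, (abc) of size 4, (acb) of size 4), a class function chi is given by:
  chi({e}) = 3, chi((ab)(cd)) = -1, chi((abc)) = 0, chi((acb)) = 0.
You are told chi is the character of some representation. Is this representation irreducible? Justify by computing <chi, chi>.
Irreducible: <chi, chi> = 1.

<chi, chi> = (1/|G|) sum_C |C| * |chi(C)|^2 = (1/12)[1*|3|^2 + 3*|-1|^2 + 4*|0|^2 + 4*|0|^2]
  = (1/12)[(9) + (3) + (0) + (0)] = 12/12 = 1.
(Exp terms are combined using exp(i*s)*conj(exp(i*t)) = exp(i*(s-t)), and sums of them are collapsed using the identity that for every m > 1 the m distinct m-th roots of unity sum to 0, e.g. 1 + exp(2*I*pi/3) + exp(-2*I*pi/3) = 0.)
A character is irreducible iff <chi, chi> = 1, so this representation is irreducible.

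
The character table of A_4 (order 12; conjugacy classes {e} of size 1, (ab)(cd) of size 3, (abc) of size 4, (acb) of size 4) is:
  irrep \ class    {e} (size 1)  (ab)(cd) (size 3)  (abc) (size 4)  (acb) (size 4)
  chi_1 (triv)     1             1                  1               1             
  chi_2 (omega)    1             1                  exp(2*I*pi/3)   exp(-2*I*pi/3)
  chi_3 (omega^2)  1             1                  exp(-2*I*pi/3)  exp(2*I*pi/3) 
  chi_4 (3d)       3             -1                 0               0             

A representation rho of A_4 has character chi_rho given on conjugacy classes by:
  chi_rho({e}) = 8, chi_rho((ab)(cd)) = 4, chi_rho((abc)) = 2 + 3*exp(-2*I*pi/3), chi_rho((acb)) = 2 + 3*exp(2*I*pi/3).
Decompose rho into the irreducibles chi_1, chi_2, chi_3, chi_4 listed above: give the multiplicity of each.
Multiplicities: chi_1: 2, chi_2: 0, chi_3: 3, chi_4: 1.

Argument: Use <chi_rho, chi> = (1/|G|) sum_C |C| * chi_rho(C) * conj(chi(C)) with |G| = 12 for each irreducible chi in the table:
  <chi_rho, chi_1> = (1/12)[1*(8)*conj(1) + 3*(4)*conj(1) + 4*(2 + 3*exp(-2*I*pi/3))*conj(1) + 4*(2 + 3*exp(2*I*pi/3))*conj(1)]
      = (1/12)[(8) + (12) + (8 + 12*exp(-2*I*pi/3)) + (8 + 12*exp(2*I*pi/3))] = 24/12 = 2
  <chi_rho, chi_2> = (1/12)[1*(8)*conj(1) + 3*(4)*conj(1) + 4*(2 + 3*exp(-2*I*pi/3))*conj(exp(2*I*pi/3)) + 4*(2 + 3*exp(2*I*pi/3))*conj(exp(-2*I*pi/3))]
      = (1/12)[(8) + (12) + (8*exp(-2*I*pi/3) + 12*exp(2*I*pi/3)) + (12*exp(-2*I*pi/3) + 8*exp(2*I*pi/3))] = 0/12 = 0
  <chi_rho, chi_3> = (1/12)[1*(8)*conj(1) + 3*(4)*conj(1) + 4*(2 + 3*exp(-2*I*pi/3))*conj(exp(-2*I*pi/3)) + 4*(2 + 3*exp(2*I*pi/3))*conj(exp(2*I*pi/3))]
      = (1/12)[(8) + (12) + (12 + 8*exp(2*I*pi/3)) + (12 + 8*exp(-2*I*pi/3))] = 36/12 = 3
  <chi_rho, chi_4> = (1/12)[1*(8)*conj(3) + 3*(4)*conj(-1) + 4*(2 + 3*exp(-2*I*pi/3))*conj(0) + 4*(2 + 3*exp(2*I*pi/3))*conj(0)]
      = (1/12)[(24) + (-12) + (0) + (0)] = 12/12 = 1
(Exp terms are combined using exp(i*s)*conj(exp(i*t)) = exp(i*(s-t)), and sums of them are collapsed using the identity that for every m > 1 the m distinct m-th roots of unity sum to 0, e.g. 1 + exp(2*I*pi/3) + exp(-2*I*pi/3) = 0.)
Dimension check: dim(rho) = sum (mult * dim) = 2*1 + 0*1 + 3*1 + 1*3 = 8 = chi_rho(e) = 8.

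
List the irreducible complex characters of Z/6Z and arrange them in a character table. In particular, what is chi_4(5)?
Character table of Z/6Z (irreps indexed chi_0,...,chi_5 with chi_k(m) = zeta_6^(k*m), zeta_6 = exp(2*pi*i/6)):
  irrep \ class  {0} (size 1)  {1} (size 1)    {2} (size 1)    {3} (size 1)  {4} (size 1)    {5} (size 1)  
  chi_0          1             1               1               1             1               1             
  chi_1          1             exp(I*pi/3)     exp(2*I*pi/3)   -1            exp(-2*I*pi/3)  exp(-I*pi/3)  
  chi_2          1             exp(2*I*pi/3)   exp(-2*I*pi/3)  1             exp(2*I*pi/3)   exp(-2*I*pi/3)
  chi_3          1             -1              1               -1            1               -1            
  chi_4          1             exp(-2*I*pi/3)  exp(2*I*pi/3)   1             exp(-2*I*pi/3)  exp(2*I*pi/3) 
  chi_5          1             exp(-I*pi/3)    exp(-2*I*pi/3)  -1            exp(2*I*pi/3)   exp(I*pi/3)   

Spot check: chi_4(5) = zeta_6^(4*5) = zeta_6^20 = exp(2*I*pi/3).

Reasoning: Z/6Z is abelian, so all 6 irreducible complex representations are 1-dimensional. They are given by chi_k(m) = zeta_6^(k*m) for k = 0,...,5. Row orthogonality: sum_m chi_k(m) conj(chi_l(m)) = 6 * [k = l].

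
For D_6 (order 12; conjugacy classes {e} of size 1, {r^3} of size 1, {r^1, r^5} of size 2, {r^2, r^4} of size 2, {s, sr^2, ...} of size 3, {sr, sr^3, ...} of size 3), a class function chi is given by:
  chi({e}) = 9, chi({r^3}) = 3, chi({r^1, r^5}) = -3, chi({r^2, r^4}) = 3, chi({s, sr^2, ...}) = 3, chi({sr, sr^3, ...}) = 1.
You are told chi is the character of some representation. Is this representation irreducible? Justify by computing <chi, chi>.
Not irreducible (reducible): <chi, chi> = 13 > 1.

<chi, chi> = (1/|G|) sum_C |C| * |chi(C)|^2 = (1/12)[1*|9|^2 + 1*|3|^2 + 2*|-3|^2 + 2*|3|^2 + 3*|3|^2 + 3*|1|^2]
  = (1/12)[(81) + (9) + (18) + (18) + (27) + (3)] = 156/12 = 13.
A character is irreducible iff <chi, chi> = 1, so this representation is reducible.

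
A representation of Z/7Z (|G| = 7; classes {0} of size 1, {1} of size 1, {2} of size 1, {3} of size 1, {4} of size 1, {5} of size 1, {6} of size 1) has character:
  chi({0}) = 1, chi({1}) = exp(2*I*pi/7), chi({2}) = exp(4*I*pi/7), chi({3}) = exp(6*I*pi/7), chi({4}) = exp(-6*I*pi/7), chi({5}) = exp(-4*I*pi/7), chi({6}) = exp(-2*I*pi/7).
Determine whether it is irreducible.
Irreducible: <chi, chi> = 1.

Justification: <chi, chi> = (1/|G|) sum_C |C| * |chi(C)|^2 = (1/7)[1*|1|^2 + 1*|exp(2*I*pi/7)|^2 + 1*|exp(4*I*pi/7)|^2 + 1*|exp(6*I*pi/7)|^2 + 1*|exp(-6*I*pi/7)|^2 + 1*|exp(-4*I*pi/7)|^2 + 1*|exp(-2*I*pi/7)|^2]
  = (1/7)[(1) + (1) + (1) + (1) + (1) + (1) + (1)] = 7/7 = 1.
(Exp terms are combined using exp(i*s)*conj(exp(i*t)) = exp(i*(s-t)), and sums of them are collapsed using the identity that for every m > 1 the m distinct m-th roots of unity sum to 0, e.g. 1 + exp(2*I*pi/3) + exp(-2*I*pi/3) = 0.)
A character is irreducible iff <chi, chi> = 1, so this representation is irreducible.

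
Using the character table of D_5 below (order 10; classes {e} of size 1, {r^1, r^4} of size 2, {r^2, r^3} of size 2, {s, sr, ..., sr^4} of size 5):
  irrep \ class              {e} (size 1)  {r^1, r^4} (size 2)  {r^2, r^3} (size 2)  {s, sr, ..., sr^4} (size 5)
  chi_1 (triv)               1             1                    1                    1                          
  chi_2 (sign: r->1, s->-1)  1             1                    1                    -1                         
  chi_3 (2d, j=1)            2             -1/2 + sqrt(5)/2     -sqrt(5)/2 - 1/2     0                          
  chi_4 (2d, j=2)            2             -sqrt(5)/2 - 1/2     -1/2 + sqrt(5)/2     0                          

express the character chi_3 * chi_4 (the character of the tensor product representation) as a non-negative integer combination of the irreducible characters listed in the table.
chi_3 tensor chi_4 = chi_3 + chi_4 (all other irreducibles have multiplicity 0).

Explanation: The character of a tensor product is the pointwise product (chi_3 * chi_4)(C) = chi_3(C) * chi_4(C):
  {e}: (2)*(2), {r^1, r^4}: (-1/2 + sqrt(5)/2)*(-sqrt(5)/2 - 1/2), {r^2, r^3}: (-sqrt(5)/2 - 1/2)*(-1/2 + sqrt(5)/2), {s, sr, ..., sr^4}: (0)*(0)
so (chi_3 * chi_4) takes values
  {e} -> 4, {r^1, r^4} -> -1, {r^2, r^3} -> -1, {s, sr, ..., sr^4} -> 0.
Now take the inner product of this character with each irreducible chi from the table, <chi_3*chi_4, chi> = (1/10) sum_C |C| (chi_3*chi_4)(C) conj(chi(C)):
  <chi_3*chi_4, chi_1> = (1/10)[1*(4)*conj(1) + 2*(-1)*conj(1) + 2*(-1)*conj(1) + 5*(0)*conj(1)]
      = (1/10)[(4) + (-2) + (-2) + (0)] = 0/10 = 0
  <chi_3*chi_4, chi_2> = (1/10)[1*(4)*conj(1) + 2*(-1)*conj(1) + 2*(-1)*conj(1) + 5*(0)*conj(-1)]
      = (1/10)[(4) + (-2) + (-2) + (0)] = 0/10 = 0
  <chi_3*chi_4, chi_3> = (1/10)[1*(4)*conj(2) + 2*(-1)*conj(-1/2 + sqrt(5)/2) + 2*(-1)*conj(-sqrt(5)/2 - 1/2) + 5*(0)*conj(0)]
      = (1/10)[(8) + (1 - sqrt(5)) + (1 + sqrt(5)) + (0)] = 10/10 = 1
  <chi_3*chi_4, chi_4> = (1/10)[1*(4)*conj(2) + 2*(-1)*conj(-sqrt(5)/2 - 1/2) + 2*(-1)*conj(-1/2 + sqrt(5)/2) + 5*(0)*conj(0)]
      = (1/10)[(8) + (1 + sqrt(5)) + (1 - sqrt(5)) + (0)] = 10/10 = 1
Hence the multiplicities are chi_3: 1, chi_4: 1. Dimension check: dim(chi_3)*dim(chi_4) = 2*2 = 4 and sum (mult * dim) = 1*2 + 1*2 = 4.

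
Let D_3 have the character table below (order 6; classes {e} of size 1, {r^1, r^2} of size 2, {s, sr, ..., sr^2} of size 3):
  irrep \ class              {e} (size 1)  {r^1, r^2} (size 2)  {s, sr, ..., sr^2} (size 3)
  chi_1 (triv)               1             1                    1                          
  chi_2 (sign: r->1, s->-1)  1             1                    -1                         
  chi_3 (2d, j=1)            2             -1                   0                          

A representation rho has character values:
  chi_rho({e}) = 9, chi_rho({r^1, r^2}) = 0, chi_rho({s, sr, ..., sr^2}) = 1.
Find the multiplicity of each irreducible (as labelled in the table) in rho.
Multiplicities: chi_1: 2, chi_2: 1, chi_3: 3.

Explanation: Use <chi_rho, chi> = (1/|G|) sum_C |C| * chi_rho(C) * conj(chi(C)) with |G| = 6 for each irreducible chi in the table:
  <chi_rho, chi_1> = (1/6)[1*(9)*conj(1) + 2*(0)*conj(1) + 3*(1)*conj(1)]
      = (1/6)[(9) + (0) + (3)] = 12/6 = 2
  <chi_rho, chi_2> = (1/6)[1*(9)*conj(1) + 2*(0)*conj(1) + 3*(1)*conj(-1)]
      = (1/6)[(9) + (0) + (-3)] = 6/6 = 1
  <chi_rho, chi_3> = (1/6)[1*(9)*conj(2) + 2*(0)*conj(-1) + 3*(1)*conj(0)]
      = (1/6)[(18) + (0) + (0)] = 18/6 = 3
Dimension check: dim(rho) = sum (mult * dim) = 2*1 + 1*1 + 3*2 = 9 = chi_rho(e) = 9.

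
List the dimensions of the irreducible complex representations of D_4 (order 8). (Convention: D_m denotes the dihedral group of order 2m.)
Dimensions: 1, 1, 1, 1, 2

Derivation: There are 5 irreducibles (= number of conjugacy classes). Their dimensions d_i satisfy sum d_i^2 = |G| = 8: 1 + 1 + 1 + 1 + 4 = 8.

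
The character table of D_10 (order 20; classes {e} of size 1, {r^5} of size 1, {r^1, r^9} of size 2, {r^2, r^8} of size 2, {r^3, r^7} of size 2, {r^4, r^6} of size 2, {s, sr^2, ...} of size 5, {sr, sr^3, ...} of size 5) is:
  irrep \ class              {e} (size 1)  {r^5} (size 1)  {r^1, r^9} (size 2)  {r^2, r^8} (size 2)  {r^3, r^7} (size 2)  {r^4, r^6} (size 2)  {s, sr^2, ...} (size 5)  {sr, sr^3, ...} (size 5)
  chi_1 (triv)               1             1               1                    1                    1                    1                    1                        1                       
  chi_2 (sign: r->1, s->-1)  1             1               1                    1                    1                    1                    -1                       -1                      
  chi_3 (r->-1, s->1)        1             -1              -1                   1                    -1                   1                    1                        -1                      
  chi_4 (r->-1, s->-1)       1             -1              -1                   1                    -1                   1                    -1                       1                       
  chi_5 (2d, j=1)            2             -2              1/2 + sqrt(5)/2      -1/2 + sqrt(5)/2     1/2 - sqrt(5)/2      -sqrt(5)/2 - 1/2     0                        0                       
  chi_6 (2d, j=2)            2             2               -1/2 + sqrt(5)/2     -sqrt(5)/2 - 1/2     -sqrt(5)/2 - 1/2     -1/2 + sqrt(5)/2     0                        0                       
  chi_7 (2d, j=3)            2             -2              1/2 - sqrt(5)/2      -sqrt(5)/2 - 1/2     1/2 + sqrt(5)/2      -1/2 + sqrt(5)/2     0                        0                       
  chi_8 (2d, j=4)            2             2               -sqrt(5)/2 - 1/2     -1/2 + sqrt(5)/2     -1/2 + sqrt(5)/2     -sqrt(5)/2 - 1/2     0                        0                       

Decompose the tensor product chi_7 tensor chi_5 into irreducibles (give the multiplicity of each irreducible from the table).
chi_7 tensor chi_5 = chi_6 + chi_8 (all other irreducibles have multiplicity 0).

Why: The character of a tensor product is the pointwise product (chi_7 * chi_5)(C) = chi_7(C) * chi_5(C):
  {e}: (2)*(2), {r^5}: (-2)*(-2), {r^1, r^9}: (1/2 - sqrt(5)/2)*(1/2 + sqrt(5)/2), {r^2, r^8}: (-sqrt(5)/2 - 1/2)*(-1/2 + sqrt(5)/2), {r^3, r^7}: (1/2 + sqrt(5)/2)*(1/2 - sqrt(5)/2), {r^4, r^6}: (-1/2 + sqrt(5)/2)*(-sqrt(5)/2 - 1/2), {s, sr^2, ...}: (0)*(0), {sr, sr^3, ...}: (0)*(0)
so (chi_7 * chi_5) takes values
  {e} -> 4, {r^5} -> 4, {r^1, r^9} -> -1, {r^2, r^8} -> -1, {r^3, r^7} -> -1, {r^4, r^6} -> -1, {s, sr^2, ...} -> 0, {sr, sr^3, ...} -> 0.
Now take the inner product of this character with each irreducible chi from the table, <chi_7*chi_5, chi> = (1/20) sum_C |C| (chi_7*chi_5)(C) conj(chi(C)):
  <chi_7*chi_5, chi_1> = (1/20)[1*(4)*conj(1) + 1*(4)*conj(1) + 2*(-1)*conj(1) + 2*(-1)*conj(1) + 2*(-1)*conj(1) + 2*(-1)*conj(1) + 5*(0)*conj(1) + 5*(0)*conj(1)]
      = (1/20)[(4) + (4) + (-2) + (-2) + (-2) + (-2) + (0) + (0)] = 0/20 = 0
  <chi_7*chi_5, chi_2> = (1/20)[1*(4)*conj(1) + 1*(4)*conj(1) + 2*(-1)*conj(1) + 2*(-1)*conj(1) + 2*(-1)*conj(1) + 2*(-1)*conj(1) + 5*(0)*conj(-1) + 5*(0)*conj(-1)]
      = (1/20)[(4) + (4) + (-2) + (-2) + (-2) + (-2) + (0) + (0)] = 0/20 = 0
  <chi_7*chi_5, chi_3> = (1/20)[1*(4)*conj(1) + 1*(4)*conj(-1) + 2*(-1)*conj(-1) + 2*(-1)*conj(1) + 2*(-1)*conj(-1) + 2*(-1)*conj(1) + 5*(0)*conj(1) + 5*(0)*conj(-1)]
      = (1/20)[(4) + (-4) + (2) + (-2) + (2) + (-2) + (0) + (0)] = 0/20 = 0
  <chi_7*chi_5, chi_4> = (1/20)[1*(4)*conj(1) + 1*(4)*conj(-1) + 2*(-1)*conj(-1) + 2*(-1)*conj(1) + 2*(-1)*conj(-1) + 2*(-1)*conj(1) + 5*(0)*conj(-1) + 5*(0)*conj(1)]
      = (1/20)[(4) + (-4) + (2) + (-2) + (2) + (-2) + (0) + (0)] = 0/20 = 0
  <chi_7*chi_5, chi_5> = (1/20)[1*(4)*conj(2) + 1*(4)*conj(-2) + 2*(-1)*conj(1/2 + sqrt(5)/2) + 2*(-1)*conj(-1/2 + sqrt(5)/2) + 2*(-1)*conj(1/2 - sqrt(5)/2) + 2*(-1)*conj(-sqrt(5)/2 - 1/2) + 5*(0)*conj(0) + 5*(0)*conj(0)]
      = (1/20)[(8) + (-8) + (-sqrt(5) - 1) + (1 - sqrt(5)) + (-1 + sqrt(5)) + (1 + sqrt(5)) + (0) + (0)] = 0/20 = 0
  <chi_7*chi_5, chi_6> = (1/20)[1*(4)*conj(2) + 1*(4)*conj(2) + 2*(-1)*conj(-1/2 + sqrt(5)/2) + 2*(-1)*conj(-sqrt(5)/2 - 1/2) + 2*(-1)*conj(-sqrt(5)/2 - 1/2) + 2*(-1)*conj(-1/2 + sqrt(5)/2) + 5*(0)*conj(0) + 5*(0)*conj(0)]
      = (1/20)[(8) + (8) + (1 - sqrt(5)) + (1 + sqrt(5)) + (1 + sqrt(5)) + (1 - sqrt(5)) + (0) + (0)] = 20/20 = 1
  <chi_7*chi_5, chi_7> = (1/20)[1*(4)*conj(2) + 1*(4)*conj(-2) + 2*(-1)*conj(1/2 - sqrt(5)/2) + 2*(-1)*conj(-sqrt(5)/2 - 1/2) + 2*(-1)*conj(1/2 + sqrt(5)/2) + 2*(-1)*conj(-1/2 + sqrt(5)/2) + 5*(0)*conj(0) + 5*(0)*conj(0)]
      = (1/20)[(8) + (-8) + (-1 + sqrt(5)) + (1 + sqrt(5)) + (-sqrt(5) - 1) + (1 - sqrt(5)) + (0) + (0)] = 0/20 = 0
  <chi_7*chi_5, chi_8> = (1/20)[1*(4)*conj(2) + 1*(4)*conj(2) + 2*(-1)*conj(-sqrt(5)/2 - 1/2) + 2*(-1)*conj(-1/2 + sqrt(5)/2) + 2*(-1)*conj(-1/2 + sqrt(5)/2) + 2*(-1)*conj(-sqrt(5)/2 - 1/2) + 5*(0)*conj(0) + 5*(0)*conj(0)]
      = (1/20)[(8) + (8) + (1 + sqrt(5)) + (1 - sqrt(5)) + (1 - sqrt(5)) + (1 + sqrt(5)) + (0) + (0)] = 20/20 = 1
Hence the multiplicities are chi_6: 1, chi_8: 1. Dimension check: dim(chi_7)*dim(chi_5) = 2*2 = 4 and sum (mult * dim) = 1*2 + 1*2 = 4.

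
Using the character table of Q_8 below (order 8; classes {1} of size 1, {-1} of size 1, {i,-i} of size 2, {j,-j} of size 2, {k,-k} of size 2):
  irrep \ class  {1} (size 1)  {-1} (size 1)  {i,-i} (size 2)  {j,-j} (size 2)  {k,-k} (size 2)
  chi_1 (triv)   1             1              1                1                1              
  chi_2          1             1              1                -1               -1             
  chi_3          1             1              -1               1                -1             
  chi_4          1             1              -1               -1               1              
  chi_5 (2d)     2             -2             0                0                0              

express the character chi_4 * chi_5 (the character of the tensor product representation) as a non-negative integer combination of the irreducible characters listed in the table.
chi_4 tensor chi_5 = chi_5 (all other irreducibles have multiplicity 0).

Proof sketch: The character of a tensor product is the pointwise product (chi_4 * chi_5)(C) = chi_4(C) * chi_5(C):
  {1}: (1)*(2), {-1}: (1)*(-2), {i,-i}: (-1)*(0), {j,-j}: (-1)*(0), {k,-k}: (1)*(0)
so (chi_4 * chi_5) takes values
  {1} -> 2, {-1} -> -2, {i,-i} -> 0, {j,-j} -> 0, {k,-k} -> 0.
Now take the inner product of this character with each irreducible chi from the table, <chi_4*chi_5, chi> = (1/8) sum_C |C| (chi_4*chi_5)(C) conj(chi(C)):
  <chi_4*chi_5, chi_1> = (1/8)[1*(2)*conj(1) + 1*(-2)*conj(1) + 2*(0)*conj(1) + 2*(0)*conj(1) + 2*(0)*conj(1)]
      = (1/8)[(2) + (-2) + (0) + (0) + (0)] = 0/8 = 0
  <chi_4*chi_5, chi_2> = (1/8)[1*(2)*conj(1) + 1*(-2)*conj(1) + 2*(0)*conj(1) + 2*(0)*conj(-1) + 2*(0)*conj(-1)]
      = (1/8)[(2) + (-2) + (0) + (0) + (0)] = 0/8 = 0
  <chi_4*chi_5, chi_3> = (1/8)[1*(2)*conj(1) + 1*(-2)*conj(1) + 2*(0)*conj(-1) + 2*(0)*conj(1) + 2*(0)*conj(-1)]
      = (1/8)[(2) + (-2) + (0) + (0) + (0)] = 0/8 = 0
  <chi_4*chi_5, chi_4> = (1/8)[1*(2)*conj(1) + 1*(-2)*conj(1) + 2*(0)*conj(-1) + 2*(0)*conj(-1) + 2*(0)*conj(1)]
      = (1/8)[(2) + (-2) + (0) + (0) + (0)] = 0/8 = 0
  <chi_4*chi_5, chi_5> = (1/8)[1*(2)*conj(2) + 1*(-2)*conj(-2) + 2*(0)*conj(0) + 2*(0)*conj(0) + 2*(0)*conj(0)]
      = (1/8)[(4) + (4) + (0) + (0) + (0)] = 8/8 = 1
Hence the multiplicities are chi_5: 1. Dimension check: dim(chi_4)*dim(chi_5) = 1*2 = 2 and sum (mult * dim) = 1*2 = 2.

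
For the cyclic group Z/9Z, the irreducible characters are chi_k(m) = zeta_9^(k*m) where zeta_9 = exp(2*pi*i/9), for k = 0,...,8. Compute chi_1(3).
chi_1(3) = zeta_9^3 = exp(2*I*pi/3)

Justification: chi_1(3) = zeta_9^(1*3) = zeta_9^3. Since zeta_9^9 = 1, this equals zeta_9^3 = exp(2*pi*i*3/9) = exp(2*I*pi/3).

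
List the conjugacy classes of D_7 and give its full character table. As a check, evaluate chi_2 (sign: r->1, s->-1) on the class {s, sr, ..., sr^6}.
Conjugacy classes: {e} of size 1, {r^1, r^6} of size 2, {r^2, r^5} of size 2, {r^3, r^4} of size 2, {s, sr, ..., sr^6} of size 7.
Character table:
  irrep \ class              {e} (size 1)  {r^1, r^6} (size 2)  {r^2, r^5} (size 2)  {r^3, r^4} (size 2)  {s, sr, ..., sr^6} (size 7)
  chi_1 (triv)               1             1                    1                    1                    1                          
  chi_2 (sign: r->1, s->-1)  1             1                    1                    1                    -1                         
  chi_3 (2d, j=1)            2             2*cos(2*pi/7)        -2*cos(3*pi/7)       -2*cos(pi/7)         0                          
  chi_4 (2d, j=2)            2             -2*cos(3*pi/7)       -2*cos(pi/7)         2*cos(2*pi/7)        0                          
  chi_5 (2d, j=3)            2             -2*cos(pi/7)         2*cos(2*pi/7)        -2*cos(3*pi/7)       0                          

Spot check: chi_2 (sign: r->1, s->-1) on {s, sr, ..., sr^6} = -1.

Argument: D_7 has order 2*7 = 14 with 5 conjugacy classes, hence 5 irreducibles. Sum of squared dims 1 + 1 + 4 + 4 + 4 = 14 = |G|. Linear characters come from the abelianisation; the 2-dimensional irreps have character r^k -> 2*cos(2*pi*j*k/7), reflections -> 0.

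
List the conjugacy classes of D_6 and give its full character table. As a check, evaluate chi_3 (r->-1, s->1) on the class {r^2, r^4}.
Conjugacy classes: {e} of size 1, {r^3} of size 1, {r^1, r^5} of size 2, {r^2, r^4} of size 2, {s, sr^2, ...} of size 3, {sr, sr^3, ...} of size 3.
Character table:
  irrep \ class              {e} (size 1)  {r^3} (size 1)  {r^1, r^5} (size 2)  {r^2, r^4} (size 2)  {s, sr^2, ...} (size 3)  {sr, sr^3, ...} (size 3)
  chi_1 (triv)               1             1               1                    1                    1                        1                       
  chi_2 (sign: r->1, s->-1)  1             1               1                    1                    -1                       -1                      
  chi_3 (r->-1, s->1)        1             -1              -1                   1                    1                        -1                      
  chi_4 (r->-1, s->-1)       1             -1              -1                   1                    -1                       1                       
  chi_5 (2d, j=1)            2             -2              1                    -1                   0                        0                       
  chi_6 (2d, j=2)            2             2               -1                   -1                   0                        0                       

Spot check: chi_3 (r->-1, s->1) on {r^2, r^4} = 1.

Details: D_6 has order 2*6 = 12 with 6 conjugacy classes, hence 6 irreducibles. Sum of squared dims 1 + 1 + 1 + 1 + 4 + 4 = 12 = |G|. Linear characters come from the abelianisation; the 2-dimensional irreps have character r^k -> 2*cos(2*pi*j*k/6), reflections -> 0.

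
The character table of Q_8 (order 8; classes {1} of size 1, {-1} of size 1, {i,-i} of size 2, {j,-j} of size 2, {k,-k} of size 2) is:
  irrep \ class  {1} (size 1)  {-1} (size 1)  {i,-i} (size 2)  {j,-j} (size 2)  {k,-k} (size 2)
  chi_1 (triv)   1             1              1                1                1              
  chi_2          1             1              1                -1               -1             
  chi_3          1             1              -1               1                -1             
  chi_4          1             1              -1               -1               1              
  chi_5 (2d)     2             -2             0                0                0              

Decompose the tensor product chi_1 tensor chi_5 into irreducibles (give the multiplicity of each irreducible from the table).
chi_1 tensor chi_5 = chi_5 (all other irreducibles have multiplicity 0).

Argument: The character of a tensor product is the pointwise product (chi_1 * chi_5)(C) = chi_1(C) * chi_5(C):
  {1}: (1)*(2), {-1}: (1)*(-2), {i,-i}: (1)*(0), {j,-j}: (1)*(0), {k,-k}: (1)*(0)
so (chi_1 * chi_5) takes values
  {1} -> 2, {-1} -> -2, {i,-i} -> 0, {j,-j} -> 0, {k,-k} -> 0.
Now take the inner product of this character with each irreducible chi from the table, <chi_1*chi_5, chi> = (1/8) sum_C |C| (chi_1*chi_5)(C) conj(chi(C)):
  <chi_1*chi_5, chi_1> = (1/8)[1*(2)*conj(1) + 1*(-2)*conj(1) + 2*(0)*conj(1) + 2*(0)*conj(1) + 2*(0)*conj(1)]
      = (1/8)[(2) + (-2) + (0) + (0) + (0)] = 0/8 = 0
  <chi_1*chi_5, chi_2> = (1/8)[1*(2)*conj(1) + 1*(-2)*conj(1) + 2*(0)*conj(1) + 2*(0)*conj(-1) + 2*(0)*conj(-1)]
      = (1/8)[(2) + (-2) + (0) + (0) + (0)] = 0/8 = 0
  <chi_1*chi_5, chi_3> = (1/8)[1*(2)*conj(1) + 1*(-2)*conj(1) + 2*(0)*conj(-1) + 2*(0)*conj(1) + 2*(0)*conj(-1)]
      = (1/8)[(2) + (-2) + (0) + (0) + (0)] = 0/8 = 0
  <chi_1*chi_5, chi_4> = (1/8)[1*(2)*conj(1) + 1*(-2)*conj(1) + 2*(0)*conj(-1) + 2*(0)*conj(-1) + 2*(0)*conj(1)]
      = (1/8)[(2) + (-2) + (0) + (0) + (0)] = 0/8 = 0
  <chi_1*chi_5, chi_5> = (1/8)[1*(2)*conj(2) + 1*(-2)*conj(-2) + 2*(0)*conj(0) + 2*(0)*conj(0) + 2*(0)*conj(0)]
      = (1/8)[(4) + (4) + (0) + (0) + (0)] = 8/8 = 1
Hence the multiplicities are chi_5: 1. Dimension check: dim(chi_1)*dim(chi_5) = 1*2 = 2 and sum (mult * dim) = 1*2 = 2.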